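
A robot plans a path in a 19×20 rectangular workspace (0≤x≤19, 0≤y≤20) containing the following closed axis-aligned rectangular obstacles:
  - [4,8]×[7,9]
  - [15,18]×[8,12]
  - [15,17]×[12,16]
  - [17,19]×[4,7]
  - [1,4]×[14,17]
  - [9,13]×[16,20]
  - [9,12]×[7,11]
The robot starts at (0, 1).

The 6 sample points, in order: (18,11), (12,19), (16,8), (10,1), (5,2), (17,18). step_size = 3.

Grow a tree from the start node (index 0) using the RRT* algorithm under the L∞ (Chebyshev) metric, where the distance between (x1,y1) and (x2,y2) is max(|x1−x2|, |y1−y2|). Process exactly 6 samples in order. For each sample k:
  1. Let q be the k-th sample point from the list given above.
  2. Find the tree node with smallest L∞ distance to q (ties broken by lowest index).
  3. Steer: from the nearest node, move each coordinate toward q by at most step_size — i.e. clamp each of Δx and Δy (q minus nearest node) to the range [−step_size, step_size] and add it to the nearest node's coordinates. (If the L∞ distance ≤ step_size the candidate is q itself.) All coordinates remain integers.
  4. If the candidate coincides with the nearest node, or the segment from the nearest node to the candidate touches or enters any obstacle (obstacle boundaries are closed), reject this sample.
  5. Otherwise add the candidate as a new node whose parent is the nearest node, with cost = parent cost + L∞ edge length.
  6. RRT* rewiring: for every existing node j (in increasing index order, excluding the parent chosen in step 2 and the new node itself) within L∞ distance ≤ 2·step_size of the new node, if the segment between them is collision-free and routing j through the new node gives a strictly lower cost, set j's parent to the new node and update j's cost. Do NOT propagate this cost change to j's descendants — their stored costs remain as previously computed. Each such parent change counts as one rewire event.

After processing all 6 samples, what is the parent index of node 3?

1. q=(18,11) nearest=0 d=18 new=(3,4) → add node 1 parent=0 cost=3
2. q=(12,19) nearest=1 d=15 new=(6,7) → blocked by [4,8]×[7,9], reject
3. q=(16,8) nearest=1 d=13 new=(6,7) → blocked by [4,8]×[7,9], reject
4. q=(10,1) nearest=1 d=7 new=(6,1) → add node 2 parent=1 cost=6
5. q=(5,2) nearest=2 d=1 new=(5,2) → add node 3 parent=2 cost=7
6. q=(17,18) nearest=1 d=14 new=(6,7) → blocked by [4,8]×[7,9], reject

Parent of node 3: 2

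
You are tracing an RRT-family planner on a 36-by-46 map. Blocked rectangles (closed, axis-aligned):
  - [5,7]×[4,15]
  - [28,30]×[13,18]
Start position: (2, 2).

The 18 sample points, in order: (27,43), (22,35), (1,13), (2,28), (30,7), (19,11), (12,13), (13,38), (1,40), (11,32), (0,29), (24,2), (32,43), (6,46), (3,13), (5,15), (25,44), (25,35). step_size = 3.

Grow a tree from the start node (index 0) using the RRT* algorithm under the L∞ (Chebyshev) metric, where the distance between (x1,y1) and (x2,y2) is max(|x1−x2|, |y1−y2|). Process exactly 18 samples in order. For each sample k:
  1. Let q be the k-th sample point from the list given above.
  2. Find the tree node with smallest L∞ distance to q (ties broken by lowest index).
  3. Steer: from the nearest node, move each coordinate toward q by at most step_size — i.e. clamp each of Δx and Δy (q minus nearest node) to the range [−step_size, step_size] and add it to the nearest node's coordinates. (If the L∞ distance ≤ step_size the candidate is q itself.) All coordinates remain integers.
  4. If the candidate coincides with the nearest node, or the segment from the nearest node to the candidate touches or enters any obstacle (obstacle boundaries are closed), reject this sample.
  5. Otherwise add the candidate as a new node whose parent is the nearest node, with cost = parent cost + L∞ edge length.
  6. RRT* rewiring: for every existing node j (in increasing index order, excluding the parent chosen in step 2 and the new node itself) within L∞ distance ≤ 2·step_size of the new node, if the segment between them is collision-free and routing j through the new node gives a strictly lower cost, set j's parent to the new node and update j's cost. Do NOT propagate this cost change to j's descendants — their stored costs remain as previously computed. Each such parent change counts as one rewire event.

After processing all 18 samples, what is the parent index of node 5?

Parent of node 5: 4

1. q=(27,43) nearest=0 d=41 new=(5,5) → blocked by [5,7]×[4,15], reject
2. q=(22,35) nearest=0 d=33 new=(5,5) → blocked by [5,7]×[4,15], reject
3. q=(1,13) nearest=0 d=11 new=(1,5) → add node 1 parent=0 cost=3
4. q=(2,28) nearest=1 d=23 new=(2,8) → add node 2 parent=1 cost=6
5. q=(30,7) nearest=0 d=28 new=(5,5) → blocked by [5,7]×[4,15], reject
6. q=(19,11) nearest=0 d=17 new=(5,5) → blocked by [5,7]×[4,15], reject
7. q=(12,13) nearest=2 d=10 new=(5,11) → blocked by [5,7]×[4,15], reject
8. q=(13,38) nearest=2 d=30 new=(5,11) → blocked by [5,7]×[4,15], reject
9. q=(1,40) nearest=2 d=32 new=(1,11) → add node 3 parent=2 cost=9
10. q=(11,32) nearest=3 d=21 new=(4,14) → add node 4 parent=3 cost=12
11. q=(0,29) nearest=4 d=15 new=(1,17) → add node 5 parent=4 cost=15
12. q=(24,2) nearest=4 d=20 new=(7,11) → blocked by [5,7]×[4,15], reject
13. q=(32,43) nearest=4 d=29 new=(7,17) → blocked by [5,7]×[4,15], reject
14. q=(6,46) nearest=5 d=29 new=(4,20) → add node 6 parent=5 cost=18
15. q=(3,13) nearest=4 d=1 new=(3,13) → add node 7 parent=4 cost=13
16. q=(5,15) nearest=4 d=1 new=(5,15) → blocked by [5,7]×[4,15], reject
17. q=(25,44) nearest=6 d=24 new=(7,23) → add node 8 parent=6 cost=21
18. q=(25,35) nearest=8 d=18 new=(10,26) → add node 9 parent=8 cost=24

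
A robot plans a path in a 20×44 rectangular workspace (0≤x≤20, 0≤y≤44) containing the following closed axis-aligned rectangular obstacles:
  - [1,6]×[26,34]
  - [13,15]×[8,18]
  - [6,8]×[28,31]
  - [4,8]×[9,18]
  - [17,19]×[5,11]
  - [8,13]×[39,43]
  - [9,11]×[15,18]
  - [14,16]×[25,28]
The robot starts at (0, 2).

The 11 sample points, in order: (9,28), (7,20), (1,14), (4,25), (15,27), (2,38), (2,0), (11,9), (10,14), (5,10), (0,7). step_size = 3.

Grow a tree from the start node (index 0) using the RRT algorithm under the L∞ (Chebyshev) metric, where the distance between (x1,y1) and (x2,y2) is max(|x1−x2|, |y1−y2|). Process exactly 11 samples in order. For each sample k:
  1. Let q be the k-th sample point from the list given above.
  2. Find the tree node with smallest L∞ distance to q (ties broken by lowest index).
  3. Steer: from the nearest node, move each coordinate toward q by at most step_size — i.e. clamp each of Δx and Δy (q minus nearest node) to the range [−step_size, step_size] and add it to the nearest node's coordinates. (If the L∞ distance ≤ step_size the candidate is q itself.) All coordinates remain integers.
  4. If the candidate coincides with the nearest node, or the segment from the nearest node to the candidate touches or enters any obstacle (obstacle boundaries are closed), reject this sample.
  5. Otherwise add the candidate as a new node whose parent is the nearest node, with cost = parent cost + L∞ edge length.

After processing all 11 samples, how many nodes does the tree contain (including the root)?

Node count: 7

1. q=(9,28) nearest=0 d=26 new=(3,5) → add node 1 parent=0 cost=3
2. q=(7,20) nearest=1 d=15 new=(6,8) → add node 2 parent=1 cost=6
3. q=(1,14) nearest=2 d=6 new=(3,11) → blocked by [4,8]×[9,18], reject
4. q=(4,25) nearest=2 d=17 new=(4,11) → blocked by [4,8]×[9,18], reject
5. q=(15,27) nearest=2 d=19 new=(9,11) → blocked by [4,8]×[9,18], reject
6. q=(2,38) nearest=2 d=30 new=(3,11) → blocked by [4,8]×[9,18], reject
7. q=(2,0) nearest=0 d=2 new=(2,0) → add node 3 parent=0 cost=2
8. q=(11,9) nearest=2 d=5 new=(9,9) → add node 4 parent=2 cost=9
9. q=(10,14) nearest=4 d=5 new=(10,12) → add node 5 parent=4 cost=12
10. q=(5,10) nearest=2 d=2 new=(5,10) → blocked by [4,8]×[9,18], reject
11. q=(0,7) nearest=1 d=3 new=(0,7) → add node 6 parent=1 cost=6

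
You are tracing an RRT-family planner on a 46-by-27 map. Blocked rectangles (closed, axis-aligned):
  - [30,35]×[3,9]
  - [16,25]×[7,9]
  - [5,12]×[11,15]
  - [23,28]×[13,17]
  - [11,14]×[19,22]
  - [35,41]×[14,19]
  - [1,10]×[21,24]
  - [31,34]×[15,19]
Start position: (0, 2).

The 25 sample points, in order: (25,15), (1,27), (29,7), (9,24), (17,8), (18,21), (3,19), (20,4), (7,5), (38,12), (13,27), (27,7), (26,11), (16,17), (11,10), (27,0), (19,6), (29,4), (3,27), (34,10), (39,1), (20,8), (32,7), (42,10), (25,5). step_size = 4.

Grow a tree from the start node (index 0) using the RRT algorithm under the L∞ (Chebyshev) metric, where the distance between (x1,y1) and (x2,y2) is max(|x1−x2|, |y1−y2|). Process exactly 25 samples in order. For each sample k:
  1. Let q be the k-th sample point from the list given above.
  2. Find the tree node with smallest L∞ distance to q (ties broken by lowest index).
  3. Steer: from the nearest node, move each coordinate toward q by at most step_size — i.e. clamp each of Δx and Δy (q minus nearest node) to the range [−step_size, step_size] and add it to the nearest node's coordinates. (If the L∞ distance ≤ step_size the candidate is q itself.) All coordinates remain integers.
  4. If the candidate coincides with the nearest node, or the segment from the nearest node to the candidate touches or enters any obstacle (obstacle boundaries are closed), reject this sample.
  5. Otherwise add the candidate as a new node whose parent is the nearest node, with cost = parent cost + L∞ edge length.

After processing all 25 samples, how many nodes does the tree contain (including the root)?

1. q=(25,15) nearest=0 d=25 new=(4,6) → add node 1 parent=0 cost=4
2. q=(1,27) nearest=1 d=21 new=(1,10) → add node 2 parent=1 cost=8
3. q=(29,7) nearest=1 d=25 new=(8,7) → add node 3 parent=1 cost=8
4. q=(9,24) nearest=2 d=14 new=(5,14) → blocked by [5,12]×[11,15], reject
5. q=(17,8) nearest=3 d=9 new=(12,8) → add node 4 parent=3 cost=12
6. q=(18,21) nearest=4 d=13 new=(16,12) → add node 5 parent=4 cost=16
7. q=(3,19) nearest=2 d=9 new=(3,14) → add node 6 parent=2 cost=12
8. q=(20,4) nearest=4 d=8 new=(16,4) → add node 7 parent=4 cost=16
9. q=(7,5) nearest=3 d=2 new=(7,5) → add node 8 parent=3 cost=10
10. q=(38,12) nearest=5 d=22 new=(20,12) → add node 9 parent=5 cost=20
11. q=(13,27) nearest=6 d=13 new=(7,18) → add node 10 parent=6 cost=16
12. q=(27,7) nearest=9 d=7 new=(24,8) → blocked by [16,25]×[7,9], reject
13. q=(26,11) nearest=9 d=6 new=(24,11) → add node 11 parent=9 cost=24
14. q=(16,17) nearest=5 d=5 new=(16,16) → add node 12 parent=5 cost=20
15. q=(11,10) nearest=4 d=2 new=(11,10) → add node 13 parent=4 cost=14
16. q=(27,0) nearest=7 d=11 new=(20,0) → add node 14 parent=7 cost=20
17. q=(19,6) nearest=7 d=3 new=(19,6) → add node 15 parent=7 cost=19
18. q=(29,4) nearest=11 d=7 new=(28,7) → add node 16 parent=11 cost=28
19. q=(3,27) nearest=10 d=9 new=(3,22) → blocked by [1,10]×[21,24], reject
20. q=(34,10) nearest=16 d=6 new=(32,10) → blocked by [30,35]×[3,9], reject
21. q=(39,1) nearest=16 d=11 new=(32,3) → blocked by [30,35]×[3,9], reject
22. q=(20,8) nearest=15 d=2 new=(20,8) → blocked by [16,25]×[7,9], reject
23. q=(32,7) nearest=16 d=4 new=(32,7) → blocked by [30,35]×[3,9], reject
24. q=(42,10) nearest=16 d=14 new=(32,10) → blocked by [30,35]×[3,9], reject
25. q=(25,5) nearest=16 d=3 new=(25,5) → add node 17 parent=16 cost=31

Node count: 18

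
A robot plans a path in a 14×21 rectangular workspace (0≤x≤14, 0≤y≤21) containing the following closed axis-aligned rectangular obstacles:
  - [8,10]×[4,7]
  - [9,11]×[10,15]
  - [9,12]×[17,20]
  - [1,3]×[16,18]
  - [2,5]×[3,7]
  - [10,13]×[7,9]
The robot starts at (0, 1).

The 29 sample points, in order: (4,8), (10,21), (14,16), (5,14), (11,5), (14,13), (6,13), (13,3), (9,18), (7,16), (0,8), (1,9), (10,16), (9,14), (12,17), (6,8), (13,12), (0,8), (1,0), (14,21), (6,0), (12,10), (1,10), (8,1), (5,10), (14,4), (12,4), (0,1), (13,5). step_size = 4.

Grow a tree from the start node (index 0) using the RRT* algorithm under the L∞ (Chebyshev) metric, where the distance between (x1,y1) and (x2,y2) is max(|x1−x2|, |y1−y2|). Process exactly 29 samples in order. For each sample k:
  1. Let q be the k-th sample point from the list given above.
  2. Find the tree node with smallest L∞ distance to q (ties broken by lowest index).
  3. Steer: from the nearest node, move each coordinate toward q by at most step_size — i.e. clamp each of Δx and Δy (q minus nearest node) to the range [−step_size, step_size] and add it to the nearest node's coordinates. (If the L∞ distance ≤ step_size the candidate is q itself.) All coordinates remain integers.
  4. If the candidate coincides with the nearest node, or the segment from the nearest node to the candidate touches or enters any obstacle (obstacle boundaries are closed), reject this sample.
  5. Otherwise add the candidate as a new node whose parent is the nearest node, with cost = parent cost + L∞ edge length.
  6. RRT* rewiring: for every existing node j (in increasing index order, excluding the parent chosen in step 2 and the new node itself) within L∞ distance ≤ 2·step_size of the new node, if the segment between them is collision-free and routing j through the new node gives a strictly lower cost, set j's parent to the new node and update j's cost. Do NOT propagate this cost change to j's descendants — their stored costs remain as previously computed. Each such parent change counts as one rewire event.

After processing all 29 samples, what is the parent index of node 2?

Parent of node 2: 1

1. q=(4,8) nearest=0 d=7 new=(4,5) → blocked by [2,5]×[3,7], reject
2. q=(10,21) nearest=0 d=20 new=(4,5) → blocked by [2,5]×[3,7], reject
3. q=(14,16) nearest=0 d=15 new=(4,5) → blocked by [2,5]×[3,7], reject
4. q=(5,14) nearest=0 d=13 new=(4,5) → blocked by [2,5]×[3,7], reject
5. q=(11,5) nearest=0 d=11 new=(4,5) → blocked by [2,5]×[3,7], reject
6. q=(14,13) nearest=0 d=14 new=(4,5) → blocked by [2,5]×[3,7], reject
7. q=(6,13) nearest=0 d=12 new=(4,5) → blocked by [2,5]×[3,7], reject
8. q=(13,3) nearest=0 d=13 new=(4,3) → blocked by [2,5]×[3,7], reject
9. q=(9,18) nearest=0 d=17 new=(4,5) → blocked by [2,5]×[3,7], reject
10. q=(7,16) nearest=0 d=15 new=(4,5) → blocked by [2,5]×[3,7], reject
11. q=(0,8) nearest=0 d=7 new=(0,5) → add node 1 parent=0 cost=4
12. q=(1,9) nearest=1 d=4 new=(1,9) → add node 2 parent=1 cost=8
13. q=(10,16) nearest=2 d=9 new=(5,13) → add node 3 parent=2 cost=12
14. q=(9,14) nearest=3 d=4 new=(9,14) → blocked by [9,11]×[10,15], reject
15. q=(12,17) nearest=3 d=7 new=(9,17) → blocked by [9,12]×[17,20], reject
16. q=(6,8) nearest=2 d=5 new=(5,8) → add node 4 parent=2 cost=12
17. q=(13,12) nearest=3 d=8 new=(9,12) → blocked by [9,11]×[10,15], reject
18. q=(0,8) nearest=2 d=1 new=(0,8) → add node 5 parent=2 cost=9
19. q=(1,0) nearest=0 d=1 new=(1,0) → add node 6 parent=0 cost=1
20. q=(14,21) nearest=3 d=9 new=(9,17) → blocked by [9,12]×[17,20], reject
21. q=(6,0) nearest=6 d=5 new=(5,0) → add node 7 parent=6 cost=5
22. q=(12,10) nearest=3 d=7 new=(9,10) → blocked by [9,11]×[10,15], reject
23. q=(1,10) nearest=2 d=1 new=(1,10) → add node 8 parent=2 cost=9
24. q=(8,1) nearest=7 d=3 new=(8,1) → add node 9 parent=7 cost=8
25. q=(5,10) nearest=4 d=2 new=(5,10) → add node 10 parent=4 cost=14
26. q=(14,4) nearest=9 d=6 new=(12,4) → add node 11 parent=9 cost=12
27. q=(12,4) nearest=11 d=0 → coincident, reject
28. q=(0,1) nearest=0 d=0 → coincident, reject
29. q=(13,5) nearest=11 d=1 new=(13,5) → add node 12 parent=11 cost=13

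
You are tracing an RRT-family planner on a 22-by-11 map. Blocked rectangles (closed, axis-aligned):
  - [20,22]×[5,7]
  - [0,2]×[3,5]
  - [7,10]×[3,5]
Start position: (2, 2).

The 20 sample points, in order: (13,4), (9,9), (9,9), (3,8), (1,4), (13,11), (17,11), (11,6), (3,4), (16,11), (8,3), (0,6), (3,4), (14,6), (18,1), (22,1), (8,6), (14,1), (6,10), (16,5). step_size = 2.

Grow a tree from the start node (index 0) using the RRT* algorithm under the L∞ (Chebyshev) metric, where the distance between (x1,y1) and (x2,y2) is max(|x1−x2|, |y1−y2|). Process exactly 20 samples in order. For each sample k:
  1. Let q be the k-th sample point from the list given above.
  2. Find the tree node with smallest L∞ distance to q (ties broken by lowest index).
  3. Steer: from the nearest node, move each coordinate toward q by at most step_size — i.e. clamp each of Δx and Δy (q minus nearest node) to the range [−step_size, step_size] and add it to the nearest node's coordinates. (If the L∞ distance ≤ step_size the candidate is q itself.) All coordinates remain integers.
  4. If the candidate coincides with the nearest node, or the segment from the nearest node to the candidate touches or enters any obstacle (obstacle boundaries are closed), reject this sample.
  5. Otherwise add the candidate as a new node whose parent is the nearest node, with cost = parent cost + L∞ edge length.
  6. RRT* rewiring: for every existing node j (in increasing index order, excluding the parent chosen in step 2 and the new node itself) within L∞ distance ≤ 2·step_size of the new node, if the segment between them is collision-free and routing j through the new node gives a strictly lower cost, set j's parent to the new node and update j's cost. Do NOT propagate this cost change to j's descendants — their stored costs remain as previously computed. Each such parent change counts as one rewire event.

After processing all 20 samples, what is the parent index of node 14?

1. q=(13,4) nearest=0 d=11 new=(4,4) → add node 1 parent=0 cost=2
2. q=(9,9) nearest=1 d=5 new=(6,6) → add node 2 parent=1 cost=4
3. q=(9,9) nearest=2 d=3 new=(8,8) → add node 3 parent=2 cost=6
4. q=(3,8) nearest=2 d=3 new=(4,8) → add node 4 parent=2 cost=6
5. q=(1,4) nearest=0 d=2 new=(1,4) → blocked by [0,2]×[3,5], reject
6. q=(13,11) nearest=3 d=5 new=(10,10) → add node 5 parent=3 cost=8
7. q=(17,11) nearest=5 d=7 new=(12,11) → add node 6 parent=5 cost=10
8. q=(11,6) nearest=3 d=3 new=(10,6) → add node 7 parent=3 cost=8
9. q=(3,4) nearest=1 d=1 new=(3,4) → add node 8 parent=1 cost=3
10. q=(16,11) nearest=6 d=4 new=(14,11) → add node 9 parent=6 cost=12
11. q=(8,3) nearest=2 d=3 new=(8,4) → blocked by [7,10]×[3,5], reject
12. q=(0,6) nearest=8 d=3 new=(1,6) → blocked by [0,2]×[3,5], reject
13. q=(3,4) nearest=8 d=0 → coincident, reject
14. q=(14,6) nearest=5 d=4 new=(12,8) → add node 10 parent=5 cost=10
15. q=(18,1) nearest=10 d=7 new=(14,6) → add node 11 parent=10 cost=12
16. q=(22,1) nearest=11 d=8 new=(16,4) → add node 12 parent=11 cost=14
17. q=(8,6) nearest=2 d=2 new=(8,6) → add node 13 parent=2 cost=6
18. q=(14,1) nearest=12 d=3 new=(14,2) → add node 14 parent=12 cost=16
19. q=(6,10) nearest=3 d=2 new=(6,10) → add node 15 parent=3 cost=8
20. q=(16,5) nearest=12 d=1 new=(16,5) → add node 16 parent=12 cost=15

Parent of node 14: 12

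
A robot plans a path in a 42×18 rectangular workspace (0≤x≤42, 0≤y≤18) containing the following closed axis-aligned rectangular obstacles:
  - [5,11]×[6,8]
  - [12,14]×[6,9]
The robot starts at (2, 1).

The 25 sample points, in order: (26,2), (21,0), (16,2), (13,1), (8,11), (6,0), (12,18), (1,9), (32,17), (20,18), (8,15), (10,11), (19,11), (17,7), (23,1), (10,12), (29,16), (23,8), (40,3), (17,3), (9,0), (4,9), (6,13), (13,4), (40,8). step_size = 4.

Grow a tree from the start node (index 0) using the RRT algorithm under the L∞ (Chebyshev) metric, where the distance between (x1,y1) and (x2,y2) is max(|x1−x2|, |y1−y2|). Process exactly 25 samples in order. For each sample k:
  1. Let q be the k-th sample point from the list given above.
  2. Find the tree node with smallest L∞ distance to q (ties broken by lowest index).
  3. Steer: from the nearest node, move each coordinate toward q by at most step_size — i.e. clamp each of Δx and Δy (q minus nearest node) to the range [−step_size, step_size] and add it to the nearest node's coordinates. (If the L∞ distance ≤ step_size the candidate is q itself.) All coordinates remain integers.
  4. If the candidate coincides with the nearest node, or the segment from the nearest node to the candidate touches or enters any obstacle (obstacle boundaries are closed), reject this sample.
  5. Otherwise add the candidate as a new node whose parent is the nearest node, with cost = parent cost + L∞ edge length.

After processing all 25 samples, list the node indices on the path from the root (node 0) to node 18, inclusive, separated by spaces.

Path: 0 1 2 3 18

1. q=(26,2) nearest=0 d=24 new=(6,2) → add node 1 parent=0 cost=4
2. q=(21,0) nearest=1 d=15 new=(10,0) → add node 2 parent=1 cost=8
3. q=(16,2) nearest=2 d=6 new=(14,2) → add node 3 parent=2 cost=12
4. q=(13,1) nearest=3 d=1 new=(13,1) → add node 4 parent=3 cost=13
5. q=(8,11) nearest=1 d=9 new=(8,6) → blocked by [5,11]×[6,8], reject
6. q=(6,0) nearest=1 d=2 new=(6,0) → add node 5 parent=1 cost=6
7. q=(12,18) nearest=1 d=16 new=(10,6) → blocked by [5,11]×[6,8], reject
8. q=(1,9) nearest=1 d=7 new=(2,6) → add node 6 parent=1 cost=8
9. q=(32,17) nearest=3 d=18 new=(18,6) → add node 7 parent=3 cost=16
10. q=(20,18) nearest=7 d=12 new=(20,10) → add node 8 parent=7 cost=20
11. q=(8,15) nearest=6 d=9 new=(6,10) → add node 9 parent=6 cost=12
12. q=(10,11) nearest=9 d=4 new=(10,11) → add node 10 parent=9 cost=16
13. q=(19,11) nearest=8 d=1 new=(19,11) → add node 11 parent=8 cost=21
14. q=(17,7) nearest=7 d=1 new=(17,7) → add node 12 parent=7 cost=17
15. q=(23,1) nearest=7 d=5 new=(22,2) → add node 13 parent=7 cost=20
16. q=(10,12) nearest=10 d=1 new=(10,12) → add node 14 parent=10 cost=17
17. q=(29,16) nearest=8 d=9 new=(24,14) → add node 15 parent=8 cost=24
18. q=(23,8) nearest=8 d=3 new=(23,8) → add node 16 parent=8 cost=23
19. q=(40,3) nearest=15 d=16 new=(28,10) → add node 17 parent=15 cost=28
20. q=(17,3) nearest=3 d=3 new=(17,3) → add node 18 parent=3 cost=15
21. q=(9,0) nearest=2 d=1 new=(9,0) → add node 19 parent=2 cost=9
22. q=(4,9) nearest=9 d=2 new=(4,9) → add node 20 parent=9 cost=14
23. q=(6,13) nearest=9 d=3 new=(6,13) → add node 21 parent=9 cost=15
24. q=(13,4) nearest=3 d=2 new=(13,4) → add node 22 parent=3 cost=14
25. q=(40,8) nearest=17 d=12 new=(32,8) → add node 23 parent=17 cost=32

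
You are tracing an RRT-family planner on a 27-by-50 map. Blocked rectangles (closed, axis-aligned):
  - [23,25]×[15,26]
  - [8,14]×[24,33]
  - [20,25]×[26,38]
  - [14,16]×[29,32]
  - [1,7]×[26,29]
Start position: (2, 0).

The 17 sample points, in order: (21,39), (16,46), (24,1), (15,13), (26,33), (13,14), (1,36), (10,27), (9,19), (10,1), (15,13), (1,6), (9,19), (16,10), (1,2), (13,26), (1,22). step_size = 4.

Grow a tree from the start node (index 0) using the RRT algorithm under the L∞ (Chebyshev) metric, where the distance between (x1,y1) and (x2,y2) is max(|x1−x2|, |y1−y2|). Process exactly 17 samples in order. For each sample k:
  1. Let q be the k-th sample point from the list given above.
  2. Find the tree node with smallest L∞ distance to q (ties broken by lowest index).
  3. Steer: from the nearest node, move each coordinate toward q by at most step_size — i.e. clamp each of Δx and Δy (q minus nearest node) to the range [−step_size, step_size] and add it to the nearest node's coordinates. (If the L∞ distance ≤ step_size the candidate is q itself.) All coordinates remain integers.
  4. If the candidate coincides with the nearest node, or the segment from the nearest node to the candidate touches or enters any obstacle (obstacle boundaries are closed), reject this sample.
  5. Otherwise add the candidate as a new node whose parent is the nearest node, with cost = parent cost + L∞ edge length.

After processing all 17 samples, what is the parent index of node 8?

Parent of node 8: 6

1. q=(21,39) nearest=0 d=39 new=(6,4) → add node 1 parent=0 cost=4
2. q=(16,46) nearest=1 d=42 new=(10,8) → add node 2 parent=1 cost=8
3. q=(24,1) nearest=2 d=14 new=(14,4) → add node 3 parent=2 cost=12
4. q=(15,13) nearest=2 d=5 new=(14,12) → add node 4 parent=2 cost=12
5. q=(26,33) nearest=4 d=21 new=(18,16) → add node 5 parent=4 cost=16
6. q=(13,14) nearest=4 d=2 new=(13,14) → add node 6 parent=4 cost=14
7. q=(1,36) nearest=5 d=20 new=(14,20) → add node 7 parent=5 cost=20
8. q=(10,27) nearest=7 d=7 new=(10,24) → blocked by [8,14]×[24,33], reject
9. q=(9,19) nearest=6 d=5 new=(9,18) → add node 8 parent=6 cost=18
10. q=(10,1) nearest=1 d=4 new=(10,1) → add node 9 parent=1 cost=8
11. q=(15,13) nearest=4 d=1 new=(15,13) → add node 10 parent=4 cost=13
12. q=(1,6) nearest=1 d=5 new=(2,6) → add node 11 parent=1 cost=8
13. q=(9,19) nearest=8 d=1 new=(9,19) → add node 12 parent=8 cost=19
14. q=(16,10) nearest=4 d=2 new=(16,10) → add node 13 parent=4 cost=14
15. q=(1,2) nearest=0 d=2 new=(1,2) → add node 14 parent=0 cost=2
16. q=(13,26) nearest=7 d=6 new=(13,24) → blocked by [8,14]×[24,33], reject
17. q=(1,22) nearest=8 d=8 new=(5,22) → add node 15 parent=8 cost=22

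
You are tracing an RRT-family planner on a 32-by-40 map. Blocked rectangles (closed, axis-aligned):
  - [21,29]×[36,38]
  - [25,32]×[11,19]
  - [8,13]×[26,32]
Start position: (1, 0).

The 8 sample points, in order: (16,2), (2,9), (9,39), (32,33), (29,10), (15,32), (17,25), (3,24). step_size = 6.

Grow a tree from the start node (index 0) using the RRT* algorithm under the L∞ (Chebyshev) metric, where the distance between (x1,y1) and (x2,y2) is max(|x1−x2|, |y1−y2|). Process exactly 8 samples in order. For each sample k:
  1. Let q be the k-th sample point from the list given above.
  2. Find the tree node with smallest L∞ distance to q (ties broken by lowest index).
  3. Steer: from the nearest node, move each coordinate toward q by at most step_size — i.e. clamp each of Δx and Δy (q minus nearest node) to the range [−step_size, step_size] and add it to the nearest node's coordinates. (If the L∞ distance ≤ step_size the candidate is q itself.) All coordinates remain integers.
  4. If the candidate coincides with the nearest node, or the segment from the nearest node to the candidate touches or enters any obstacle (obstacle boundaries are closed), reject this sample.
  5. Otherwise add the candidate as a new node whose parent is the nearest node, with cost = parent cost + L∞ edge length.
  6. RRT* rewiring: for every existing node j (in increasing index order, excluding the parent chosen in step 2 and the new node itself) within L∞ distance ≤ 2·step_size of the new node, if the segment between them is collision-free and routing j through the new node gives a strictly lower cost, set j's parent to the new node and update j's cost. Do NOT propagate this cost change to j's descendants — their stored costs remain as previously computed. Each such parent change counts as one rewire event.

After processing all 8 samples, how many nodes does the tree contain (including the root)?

1. q=(16,2) nearest=0 d=15 new=(7,2) → add node 1 parent=0 cost=6
2. q=(2,9) nearest=1 d=7 new=(2,8) → add node 2 parent=1 cost=12
3. q=(9,39) nearest=2 d=31 new=(8,14) → add node 3 parent=2 cost=18
4. q=(32,33) nearest=3 d=24 new=(14,20) → add node 4 parent=3 cost=24
5. q=(29,10) nearest=4 d=15 new=(20,14) → add node 5 parent=4 cost=30
6. q=(15,32) nearest=4 d=12 new=(15,26) → add node 6 parent=4 cost=30
7. q=(17,25) nearest=6 d=2 new=(17,25) → add node 7 parent=6 cost=32
8. q=(3,24) nearest=3 d=10 new=(3,20) → add node 8 parent=3 cost=24

Node count: 9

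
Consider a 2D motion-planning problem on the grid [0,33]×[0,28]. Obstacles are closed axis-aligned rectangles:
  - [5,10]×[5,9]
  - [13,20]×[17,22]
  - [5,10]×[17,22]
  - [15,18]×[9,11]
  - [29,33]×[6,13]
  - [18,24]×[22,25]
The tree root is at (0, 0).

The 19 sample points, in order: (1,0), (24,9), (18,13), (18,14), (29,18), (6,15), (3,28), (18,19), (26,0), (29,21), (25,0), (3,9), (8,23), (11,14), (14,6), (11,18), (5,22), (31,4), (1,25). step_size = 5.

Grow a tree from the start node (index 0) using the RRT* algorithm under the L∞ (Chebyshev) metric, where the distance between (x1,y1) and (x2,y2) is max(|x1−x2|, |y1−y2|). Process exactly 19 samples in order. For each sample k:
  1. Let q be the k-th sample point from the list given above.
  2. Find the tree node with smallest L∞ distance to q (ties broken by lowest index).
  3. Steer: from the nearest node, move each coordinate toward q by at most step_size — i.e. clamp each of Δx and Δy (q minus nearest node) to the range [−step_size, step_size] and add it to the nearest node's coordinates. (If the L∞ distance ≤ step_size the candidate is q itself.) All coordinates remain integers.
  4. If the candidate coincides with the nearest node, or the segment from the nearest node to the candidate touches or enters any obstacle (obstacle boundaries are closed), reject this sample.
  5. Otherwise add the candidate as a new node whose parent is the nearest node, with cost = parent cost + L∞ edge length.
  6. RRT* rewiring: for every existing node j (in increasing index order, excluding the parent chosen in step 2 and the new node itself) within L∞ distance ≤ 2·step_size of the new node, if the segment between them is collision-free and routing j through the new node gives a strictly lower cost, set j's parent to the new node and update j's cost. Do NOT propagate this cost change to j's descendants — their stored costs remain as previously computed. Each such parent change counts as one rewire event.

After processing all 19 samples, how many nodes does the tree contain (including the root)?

1. q=(1,0) nearest=0 d=1 new=(1,0) → add node 1 parent=0 cost=1
2. q=(24,9) nearest=1 d=23 new=(6,5) → blocked by [5,10]×[5,9], reject
3. q=(18,13) nearest=1 d=17 new=(6,5) → blocked by [5,10]×[5,9], reject
4. q=(18,14) nearest=1 d=17 new=(6,5) → blocked by [5,10]×[5,9], reject
5. q=(29,18) nearest=1 d=28 new=(6,5) → blocked by [5,10]×[5,9], reject
6. q=(6,15) nearest=0 d=15 new=(5,5) → blocked by [5,10]×[5,9], reject
7. q=(3,28) nearest=0 d=28 new=(3,5) → add node 2 parent=0 cost=5
8. q=(18,19) nearest=2 d=15 new=(8,10) → blocked by [5,10]×[5,9], reject
9. q=(26,0) nearest=2 d=23 new=(8,0) → add node 3 parent=2 cost=10
10. q=(29,21) nearest=3 d=21 new=(13,5) → add node 4 parent=3 cost=15
11. q=(25,0) nearest=4 d=12 new=(18,0) → add node 5 parent=4 cost=20
12. q=(3,9) nearest=2 d=4 new=(3,9) → add node 6 parent=2 cost=9
13. q=(8,23) nearest=6 d=14 new=(8,14) → add node 7 parent=6 cost=14
14. q=(11,14) nearest=7 d=3 new=(11,14) → add node 8 parent=7 cost=17
15. q=(14,6) nearest=4 d=1 new=(14,6) → add node 9 parent=4 cost=16
16. q=(11,18) nearest=7 d=4 new=(11,18) → add node 10 parent=7 cost=18
17. q=(5,22) nearest=10 d=6 new=(6,22) → blocked by [5,10]×[17,22], reject
18. q=(31,4) nearest=5 d=13 new=(23,4) → add node 11 parent=5 cost=25
19. q=(1,25) nearest=10 d=10 new=(6,23) → blocked by [5,10]×[17,22], reject

Node count: 12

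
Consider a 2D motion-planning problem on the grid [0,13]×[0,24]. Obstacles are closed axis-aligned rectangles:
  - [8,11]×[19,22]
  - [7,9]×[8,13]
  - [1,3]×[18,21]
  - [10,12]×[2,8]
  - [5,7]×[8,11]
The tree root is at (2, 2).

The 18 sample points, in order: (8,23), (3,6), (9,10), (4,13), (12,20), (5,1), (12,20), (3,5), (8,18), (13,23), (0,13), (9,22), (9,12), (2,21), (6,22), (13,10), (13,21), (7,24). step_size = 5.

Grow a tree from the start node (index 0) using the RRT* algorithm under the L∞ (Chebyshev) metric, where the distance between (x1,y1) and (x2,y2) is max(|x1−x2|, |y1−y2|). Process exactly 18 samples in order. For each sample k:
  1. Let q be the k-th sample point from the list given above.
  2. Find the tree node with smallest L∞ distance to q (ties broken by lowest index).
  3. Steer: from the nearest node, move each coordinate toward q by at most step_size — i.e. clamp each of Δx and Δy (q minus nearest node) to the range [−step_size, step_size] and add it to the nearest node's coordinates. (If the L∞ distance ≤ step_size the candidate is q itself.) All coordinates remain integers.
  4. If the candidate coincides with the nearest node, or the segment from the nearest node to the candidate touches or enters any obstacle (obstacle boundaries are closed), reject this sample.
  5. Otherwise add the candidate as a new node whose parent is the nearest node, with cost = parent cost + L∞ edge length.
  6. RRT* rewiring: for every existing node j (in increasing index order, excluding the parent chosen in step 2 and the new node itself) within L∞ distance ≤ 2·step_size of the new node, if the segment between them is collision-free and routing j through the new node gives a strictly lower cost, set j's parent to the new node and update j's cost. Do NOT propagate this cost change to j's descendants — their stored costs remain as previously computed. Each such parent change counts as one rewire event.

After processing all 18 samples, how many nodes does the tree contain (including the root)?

Node count: 5

1. q=(8,23) nearest=0 d=21 new=(7,7) → add node 1 parent=0 cost=5
2. q=(3,6) nearest=0 d=4 new=(3,6) → add node 2 parent=0 cost=4
3. q=(9,10) nearest=1 d=3 new=(9,10) → blocked by [7,9]×[8,13], reject
4. q=(4,13) nearest=1 d=6 new=(4,12) → blocked by [5,7]×[8,11], reject
5. q=(12,20) nearest=1 d=13 new=(12,12) → blocked by [7,9]×[8,13], reject
6. q=(5,1) nearest=0 d=3 new=(5,1) → add node 3 parent=0 cost=3
7. q=(12,20) nearest=1 d=13 new=(12,12) → blocked by [7,9]×[8,13], reject
8. q=(3,5) nearest=2 d=1 new=(3,5) → add node 4 parent=2 cost=5
9. q=(8,18) nearest=1 d=11 new=(8,12) → blocked by [7,9]×[8,13], reject
10. q=(13,23) nearest=1 d=16 new=(12,12) → blocked by [7,9]×[8,13], reject
11. q=(0,13) nearest=1 d=7 new=(2,12) → blocked by [5,7]×[8,11], reject
12. q=(9,22) nearest=1 d=15 new=(9,12) → blocked by [7,9]×[8,13], reject
13. q=(9,12) nearest=1 d=5 new=(9,12) → blocked by [7,9]×[8,13], reject
14. q=(2,21) nearest=1 d=14 new=(2,12) → blocked by [5,7]×[8,11], reject
15. q=(6,22) nearest=1 d=15 new=(6,12) → blocked by [5,7]×[8,11], reject
16. q=(13,10) nearest=1 d=6 new=(12,10) → blocked by [7,9]×[8,13], reject
17. q=(13,21) nearest=1 d=14 new=(12,12) → blocked by [7,9]×[8,13], reject
18. q=(7,24) nearest=1 d=17 new=(7,12) → blocked by [7,9]×[8,13], reject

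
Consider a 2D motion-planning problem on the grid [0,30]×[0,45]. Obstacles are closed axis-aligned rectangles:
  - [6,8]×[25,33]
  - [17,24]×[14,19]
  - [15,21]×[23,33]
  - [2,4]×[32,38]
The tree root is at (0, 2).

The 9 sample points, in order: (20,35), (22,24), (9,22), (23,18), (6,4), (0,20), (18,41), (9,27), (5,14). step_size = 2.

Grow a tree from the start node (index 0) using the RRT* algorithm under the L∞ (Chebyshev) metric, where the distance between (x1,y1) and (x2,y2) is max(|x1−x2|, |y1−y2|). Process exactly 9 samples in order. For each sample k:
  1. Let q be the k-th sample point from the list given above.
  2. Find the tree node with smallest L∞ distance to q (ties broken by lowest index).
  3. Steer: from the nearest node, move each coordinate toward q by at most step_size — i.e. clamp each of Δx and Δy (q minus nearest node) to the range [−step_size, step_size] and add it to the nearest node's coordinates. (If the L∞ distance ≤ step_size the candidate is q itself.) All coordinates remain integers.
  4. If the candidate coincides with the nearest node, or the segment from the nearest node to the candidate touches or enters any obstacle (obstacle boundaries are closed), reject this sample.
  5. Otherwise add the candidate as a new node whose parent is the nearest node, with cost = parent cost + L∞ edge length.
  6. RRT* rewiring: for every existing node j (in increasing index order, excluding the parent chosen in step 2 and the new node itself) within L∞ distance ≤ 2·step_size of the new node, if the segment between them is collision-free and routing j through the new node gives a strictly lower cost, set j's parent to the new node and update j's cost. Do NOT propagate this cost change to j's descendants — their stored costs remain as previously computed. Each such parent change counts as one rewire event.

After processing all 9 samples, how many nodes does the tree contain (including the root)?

1. q=(20,35) nearest=0 d=33 new=(2,4) → add node 1 parent=0 cost=2
2. q=(22,24) nearest=1 d=20 new=(4,6) → add node 2 parent=1 cost=4
3. q=(9,22) nearest=2 d=16 new=(6,8) → add node 3 parent=2 cost=6
4. q=(23,18) nearest=3 d=17 new=(8,10) → add node 4 parent=3 cost=8
5. q=(6,4) nearest=2 d=2 new=(6,4) → add node 5 parent=2 cost=6
6. q=(0,20) nearest=4 d=10 new=(6,12) → add node 6 parent=4 cost=10
7. q=(18,41) nearest=6 d=29 new=(8,14) → add node 7 parent=6 cost=12
8. q=(9,27) nearest=7 d=13 new=(9,16) → add node 8 parent=7 cost=14
9. q=(5,14) nearest=6 d=2 new=(5,14) → add node 9 parent=6 cost=12

Node count: 10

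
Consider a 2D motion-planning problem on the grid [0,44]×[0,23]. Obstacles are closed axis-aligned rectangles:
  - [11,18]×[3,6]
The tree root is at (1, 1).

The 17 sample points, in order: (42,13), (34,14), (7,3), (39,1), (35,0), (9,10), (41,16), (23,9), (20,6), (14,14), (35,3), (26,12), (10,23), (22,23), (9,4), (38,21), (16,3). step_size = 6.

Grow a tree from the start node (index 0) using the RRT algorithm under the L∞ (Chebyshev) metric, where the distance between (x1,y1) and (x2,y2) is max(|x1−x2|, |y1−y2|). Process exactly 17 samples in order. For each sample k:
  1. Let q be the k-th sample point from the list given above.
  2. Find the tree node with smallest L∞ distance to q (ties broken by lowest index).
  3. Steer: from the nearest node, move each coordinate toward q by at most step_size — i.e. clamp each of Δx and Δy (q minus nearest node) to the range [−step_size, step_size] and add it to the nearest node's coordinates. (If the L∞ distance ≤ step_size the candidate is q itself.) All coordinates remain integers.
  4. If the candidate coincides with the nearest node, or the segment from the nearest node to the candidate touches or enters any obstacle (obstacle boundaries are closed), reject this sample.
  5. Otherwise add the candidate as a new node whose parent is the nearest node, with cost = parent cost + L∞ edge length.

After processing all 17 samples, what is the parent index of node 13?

Parent of node 13: 10

1. q=(42,13) nearest=0 d=41 new=(7,7) → add node 1 parent=0 cost=6
2. q=(34,14) nearest=1 d=27 new=(13,13) → add node 2 parent=1 cost=12
3. q=(7,3) nearest=1 d=4 new=(7,3) → add node 3 parent=1 cost=10
4. q=(39,1) nearest=2 d=26 new=(19,7) → add node 4 parent=2 cost=18
5. q=(35,0) nearest=4 d=16 new=(25,1) → add node 5 parent=4 cost=24
6. q=(9,10) nearest=1 d=3 new=(9,10) → add node 6 parent=1 cost=9
7. q=(41,16) nearest=5 d=16 new=(31,7) → add node 7 parent=5 cost=30
8. q=(23,9) nearest=4 d=4 new=(23,9) → add node 8 parent=4 cost=22
9. q=(20,6) nearest=4 d=1 new=(20,6) → add node 9 parent=4 cost=19
10. q=(14,14) nearest=2 d=1 new=(14,14) → add node 10 parent=2 cost=13
11. q=(35,3) nearest=7 d=4 new=(35,3) → add node 11 parent=7 cost=34
12. q=(26,12) nearest=8 d=3 new=(26,12) → add node 12 parent=8 cost=25
13. q=(10,23) nearest=10 d=9 new=(10,20) → add node 13 parent=10 cost=19
14. q=(22,23) nearest=10 d=9 new=(20,20) → add node 14 parent=10 cost=19
15. q=(9,4) nearest=3 d=2 new=(9,4) → add node 15 parent=3 cost=12
16. q=(38,21) nearest=12 d=12 new=(32,18) → add node 16 parent=12 cost=31
17. q=(16,3) nearest=4 d=4 new=(16,3) → blocked by [11,18]×[3,6], reject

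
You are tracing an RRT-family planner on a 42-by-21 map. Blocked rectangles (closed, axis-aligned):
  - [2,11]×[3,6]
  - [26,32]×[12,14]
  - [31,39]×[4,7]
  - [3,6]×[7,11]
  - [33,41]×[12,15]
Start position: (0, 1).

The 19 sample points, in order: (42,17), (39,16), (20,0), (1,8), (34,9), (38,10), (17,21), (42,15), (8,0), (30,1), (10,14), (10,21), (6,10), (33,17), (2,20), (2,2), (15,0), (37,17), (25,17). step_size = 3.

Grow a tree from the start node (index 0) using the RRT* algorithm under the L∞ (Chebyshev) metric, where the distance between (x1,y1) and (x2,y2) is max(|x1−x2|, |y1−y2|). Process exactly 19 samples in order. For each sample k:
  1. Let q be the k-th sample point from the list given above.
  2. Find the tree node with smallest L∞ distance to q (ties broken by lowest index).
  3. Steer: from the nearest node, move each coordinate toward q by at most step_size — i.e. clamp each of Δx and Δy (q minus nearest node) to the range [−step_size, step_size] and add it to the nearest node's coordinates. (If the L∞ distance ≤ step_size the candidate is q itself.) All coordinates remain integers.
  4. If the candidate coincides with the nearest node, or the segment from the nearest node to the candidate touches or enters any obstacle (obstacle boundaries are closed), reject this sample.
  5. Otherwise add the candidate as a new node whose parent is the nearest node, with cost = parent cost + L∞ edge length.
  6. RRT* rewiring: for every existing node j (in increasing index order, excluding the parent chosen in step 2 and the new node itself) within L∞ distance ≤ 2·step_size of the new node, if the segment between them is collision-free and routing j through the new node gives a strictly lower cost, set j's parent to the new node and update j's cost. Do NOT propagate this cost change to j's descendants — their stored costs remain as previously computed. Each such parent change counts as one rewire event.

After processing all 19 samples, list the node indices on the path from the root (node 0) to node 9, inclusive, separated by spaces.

1. q=(42,17) nearest=0 d=42 new=(3,4) → blocked by [2,11]×[3,6], reject
2. q=(39,16) nearest=0 d=39 new=(3,4) → blocked by [2,11]×[3,6], reject
3. q=(20,0) nearest=0 d=20 new=(3,0) → add node 1 parent=0 cost=3
4. q=(1,8) nearest=0 d=7 new=(1,4) → add node 2 parent=0 cost=3
5. q=(34,9) nearest=1 d=31 new=(6,3) → blocked by [2,11]×[3,6], reject
6. q=(38,10) nearest=1 d=35 new=(6,3) → blocked by [2,11]×[3,6], reject
7. q=(17,21) nearest=2 d=17 new=(4,7) → blocked by [2,11]×[3,6], reject
8. q=(42,15) nearest=1 d=39 new=(6,3) → blocked by [2,11]×[3,6], reject
9. q=(8,0) nearest=1 d=5 new=(6,0) → add node 3 parent=1 cost=6
10. q=(30,1) nearest=3 d=24 new=(9,1) → add node 4 parent=3 cost=9
11. q=(10,14) nearest=2 d=10 new=(4,7) → blocked by [2,11]×[3,6], reject
12. q=(10,21) nearest=2 d=17 new=(4,7) → blocked by [2,11]×[3,6], reject
13. q=(6,10) nearest=2 d=6 new=(4,7) → blocked by [2,11]×[3,6], reject
14. q=(33,17) nearest=4 d=24 new=(12,4) → blocked by [2,11]×[3,6], reject
15. q=(2,20) nearest=2 d=16 new=(2,7) → add node 5 parent=2 cost=6
16. q=(2,2) nearest=0 d=2 new=(2,2) → add node 6 parent=0 cost=2
17. q=(15,0) nearest=4 d=6 new=(12,0) → add node 7 parent=4 cost=12
18. q=(37,17) nearest=7 d=25 new=(15,3) → add node 8 parent=7 cost=15
19. q=(25,17) nearest=8 d=14 new=(18,6) → add node 9 parent=8 cost=18

Path: 0 1 3 4 7 8 9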